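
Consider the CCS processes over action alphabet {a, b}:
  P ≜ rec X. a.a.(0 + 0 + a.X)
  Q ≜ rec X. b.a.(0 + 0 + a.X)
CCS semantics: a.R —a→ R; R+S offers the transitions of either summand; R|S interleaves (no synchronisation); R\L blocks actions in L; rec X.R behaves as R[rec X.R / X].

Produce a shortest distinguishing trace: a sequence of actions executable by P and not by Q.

P's transition system — 3 states:
  m0 = rec X. a.a.(0 + 0 + a.X) → --a--▸ m1
  m1 = a.(0 + 0 + a.(rec X. a.a.(0 + 0 + a.X))) → --a--▸ m2
  m2 = 0 + 0 + a.(rec X. a.a.(0 + 0 + a.X)) → --a--▸ m0
Q's transition system — 3 states:
  n0 = rec X. b.a.(0 + 0 + a.X) → --b--▸ n1
  n1 = a.(0 + 0 + a.(rec X. b.a.(0 + 0 + a.X))) → --a--▸ n2
  n2 = 0 + 0 + a.(rec X. b.a.(0 + 0 + a.X)) → --a--▸ n0
Executing a from P (initial set {m0}):
  [1] a ⇒ {m1}
  ✓ P
Executing a from Q (initial set {n0}):
  [1] a ⇒ ∅  — Q cannot continue

a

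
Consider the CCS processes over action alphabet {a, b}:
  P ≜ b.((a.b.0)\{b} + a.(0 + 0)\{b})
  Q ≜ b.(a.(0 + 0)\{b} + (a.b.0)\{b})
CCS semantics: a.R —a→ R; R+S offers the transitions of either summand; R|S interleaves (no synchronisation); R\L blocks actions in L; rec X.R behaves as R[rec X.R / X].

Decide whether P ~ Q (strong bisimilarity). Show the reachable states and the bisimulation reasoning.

LTS(P): 4 reachable states
  s0 = b.((a.b.0)\{b} + a.(0 + 0)\{b}) ⊢ --b--▸ s1
  s1 = (a.b.0)\{b} + a.(0 + 0)\{b} ⊢ --a--▸ s2, --a--▸ s3
  s2 = (0 + 0)\{b} ⊢ ·
  s3 = (b.0)\{b} ⊢ ·
LTS(Q): 4 reachable states
  t0 = b.(a.(0 + 0)\{b} + (a.b.0)\{b}) ⊢ --b--▸ t1
  t1 = a.(0 + 0)\{b} + (a.b.0)\{b} ⊢ --a--▸ t2, --a--▸ t3
  t2 = (0 + 0)\{b} ⊢ ·
  t3 = (b.0)\{b} ⊢ ·
Bisimilarity quotient blocks:
  B0 = {s0, t0}
  B1 = {s1, t1}
  B2 = {s2, s3, t2, t3}
s0 ∈ B0, t0 ∈ B0 → same block

YES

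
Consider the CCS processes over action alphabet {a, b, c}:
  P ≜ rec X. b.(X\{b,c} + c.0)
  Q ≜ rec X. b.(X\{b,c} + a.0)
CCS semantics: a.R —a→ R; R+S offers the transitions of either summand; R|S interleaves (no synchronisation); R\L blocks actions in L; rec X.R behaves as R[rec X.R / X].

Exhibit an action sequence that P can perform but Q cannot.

bc

LTS(P): 3 reachable states
  u0 = rec X. b.(X\{b,c} + c.0) :: -b-> u1
  u1 = (rec X. b.(X\{b,c} + c.0))\{b,c} + c.0 :: -c-> u2
  u2 = 0 :: ∅
LTS(Q): 3 reachable states
  v0 = rec X. b.(X\{b,c} + a.0) :: -b-> v1
  v1 = (rec X. b.(X\{b,c} + a.0))\{b,c} + a.0 :: -a-> v2
  v2 = 0 :: ∅
Trace ⟨bc⟩ through P, begin at {u0}:
  [1] b ⇒ {u1}
  [2] c ⇒ {u2}
  ✓ P
Trace ⟨bc⟩ through Q, begin at {v0}:
  [1] b ⇒ {v1}
  [2] c ⇒ no successor for Q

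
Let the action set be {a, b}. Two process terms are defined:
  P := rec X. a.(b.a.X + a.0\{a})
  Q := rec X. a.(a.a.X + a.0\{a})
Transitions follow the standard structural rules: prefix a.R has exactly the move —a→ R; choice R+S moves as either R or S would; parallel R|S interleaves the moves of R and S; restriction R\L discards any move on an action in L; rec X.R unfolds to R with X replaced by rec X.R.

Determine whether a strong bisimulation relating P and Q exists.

P's transition system — 4 states:
  u0 = rec X. a.(b.a.X + a.0\{a}) → =a=> u1
  u1 = b.a.(rec X. a.(b.a.X + a.0\{a})) + a.0\{a} → =a=> u2, =b=> u3
  u2 = 0\{a} → ·
  u3 = a.(rec X. a.(b.a.X + a.0\{a})) → =a=> u0
Q's transition system — 4 states:
  v0 = rec X. a.(a.a.X + a.0\{a}) → =a=> v1
  v1 = a.a.(rec X. a.(a.a.X + a.0\{a})) + a.0\{a} → =a=> v2, =a=> v3
  v2 = 0\{a} → ·
  v3 = a.(rec X. a.(a.a.X + a.0\{a})) → =a=> v0
Coarsest stable partition (strong bisimilarity classes):
  B0 = {u0}
  B1 = {u1}
  B2 = {u2, v2}
  B3 = {u3}
  B4 = {v0}
  B5 = {v1}
  B6 = {v3}
u0 ∈ B0, v0 ∈ B4 → different blocks

not bisimilar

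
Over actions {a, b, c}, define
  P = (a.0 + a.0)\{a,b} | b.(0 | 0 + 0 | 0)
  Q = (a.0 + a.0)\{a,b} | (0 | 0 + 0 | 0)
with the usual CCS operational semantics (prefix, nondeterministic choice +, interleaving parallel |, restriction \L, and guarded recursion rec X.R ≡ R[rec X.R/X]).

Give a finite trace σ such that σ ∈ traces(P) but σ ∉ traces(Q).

P's transition system — 2 states:
  p0 = (a.0 + a.0)\{a,b} | b.(0 | 0 + 0 | 0) :: ··b··> p1
  p1 = (a.0 + a.0)\{a,b} | (0 | 0 + 0 | 0) :: (no moves)
Q's transition system — 1 states:
  q0 = (a.0 + a.0)\{a,b} | (0 | 0 + 0 | 0) :: (no moves)
Executing b from P (initial set {p0}):
  step 1 (b): {p1}
  — P admits the full trace.
Executing b from Q (initial set {q0}):
  step 1 (b): ∅  — Q cannot continue

b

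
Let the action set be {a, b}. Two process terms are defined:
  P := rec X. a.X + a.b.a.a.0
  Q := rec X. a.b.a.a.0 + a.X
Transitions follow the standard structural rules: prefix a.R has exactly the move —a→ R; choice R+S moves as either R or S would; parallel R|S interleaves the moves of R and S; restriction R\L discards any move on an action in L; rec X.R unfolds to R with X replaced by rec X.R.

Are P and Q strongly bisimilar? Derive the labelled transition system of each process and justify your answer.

LTS(P): 5 reachable states
  s0 = rec X. a.X + a.b.a.a.0 → ··a··> s0, ··a··> s1
  s1 = b.a.a.0 → ··b··> s2
  s2 = a.a.0 → ··a··> s3
  s3 = a.0 → ··a··> s4
  s4 = 0 → stopped
LTS(Q): 5 reachable states
  t0 = rec X. a.b.a.a.0 + a.X → ··a··> t0, ··a··> t1
  t1 = b.a.a.0 → ··b··> t2
  t2 = a.a.0 → ··a··> t3
  t3 = a.0 → ··a··> t4
  t4 = 0 → stopped
Partition-refinement fixed point:
  B0 = {s0, t0}
  B1 = {s1, t1}
  B2 = {s2, t2}
  B3 = {s3, t3}
  B4 = {s4, t4}
s0 ∈ B0, t0 ∈ B0 → same block

YES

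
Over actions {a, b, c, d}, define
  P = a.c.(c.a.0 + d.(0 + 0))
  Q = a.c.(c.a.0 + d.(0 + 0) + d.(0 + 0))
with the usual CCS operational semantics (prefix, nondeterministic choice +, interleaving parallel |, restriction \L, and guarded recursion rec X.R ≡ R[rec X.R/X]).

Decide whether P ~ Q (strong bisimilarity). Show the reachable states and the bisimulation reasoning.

Reachable graph of P (6 states):
  u0 = a.c.(c.a.0 + d.(0 + 0)) | --a--▸ u1
  u1 = c.(c.a.0 + d.(0 + 0)) | --c--▸ u2
  u2 = c.a.0 + d.(0 + 0) | --c--▸ u3, --d--▸ u4
  u3 = a.0 | --a--▸ u5
  u4 = 0 + 0 | ∅
  u5 = 0 | ∅
Reachable graph of Q (6 states):
  v0 = a.c.(c.a.0 + d.(0 + 0) + d.(0 + 0)) | --a--▸ v1
  v1 = c.(c.a.0 + d.(0 + 0) + d.(0 + 0)) | --c--▸ v2
  v2 = c.a.0 + d.(0 + 0) + d.(0 + 0) | --c--▸ v3, --d--▸ v4
  v3 = a.0 | --a--▸ v5
  v4 = 0 + 0 | ∅
  v5 = 0 | ∅
Bisimilarity quotient blocks:
  B0 = {u0, v0}
  B1 = {u1, v1}
  B2 = {u2, v2}
  B3 = {u4, u5, v4, v5}
  B4 = {u3, v3}
u0 ∈ B0, v0 ∈ B0 → same block

YES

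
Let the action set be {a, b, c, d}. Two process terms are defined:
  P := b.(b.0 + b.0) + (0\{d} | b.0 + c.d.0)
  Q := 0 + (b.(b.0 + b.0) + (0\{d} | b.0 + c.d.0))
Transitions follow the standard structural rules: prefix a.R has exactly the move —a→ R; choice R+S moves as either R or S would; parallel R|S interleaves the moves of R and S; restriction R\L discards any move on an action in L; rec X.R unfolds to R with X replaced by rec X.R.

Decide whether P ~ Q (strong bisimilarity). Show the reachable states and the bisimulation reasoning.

bisimilar

LTS(P): 5 reachable states
  s0 = b.(b.0 + b.0) + (0\{d} | b.0 + c.d.0) → —b→ s1, —b→ s2, —c→ s3
  s1 = 0\{d} | 0 → (no moves)
  s2 = b.0 + b.0 → —b→ s4
  s3 = d.0 → —d→ s4
  s4 = 0 → (no moves)
LTS(Q): 5 reachable states
  t0 = 0 + (b.(b.0 + b.0) + (0\{d} | b.0 + c.d.0)) → —b→ t1, —b→ t2, —c→ t3
  t1 = 0\{d} | 0 → (no moves)
  t2 = b.0 + b.0 → —b→ t4
  t3 = d.0 → —d→ t4
  t4 = 0 → (no moves)
Partition-refinement fixed point:
  B0 = {s0, t0}
  B1 = {s1, s4, t1, t4}
  B2 = {s2, t2}
  B3 = {s3, t3}
s0 ∈ B0, t0 ∈ B0 → same block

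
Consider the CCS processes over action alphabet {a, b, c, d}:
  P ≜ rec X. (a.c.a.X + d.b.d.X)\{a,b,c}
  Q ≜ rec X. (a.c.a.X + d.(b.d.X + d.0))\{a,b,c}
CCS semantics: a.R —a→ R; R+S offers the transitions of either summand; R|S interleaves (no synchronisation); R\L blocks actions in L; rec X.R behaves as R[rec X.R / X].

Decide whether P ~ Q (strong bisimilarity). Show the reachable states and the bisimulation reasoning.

P ≁ Q

P's transition system — 2 states:
  u0 = rec X. (a.c.a.X + d.b.d.X)\{a,b,c} :: --d--▸ u1
  u1 = (b.d.(rec X. (a.c.a.X + d.b.d.X)\{a,b,c}))\{a,b,c} :: (no moves)
Q's transition system — 3 states:
  v0 = rec X. (a.c.a.X + d.(b.d.X + d.0))\{a,b,c} :: --d--▸ v1
  v1 = (b.d.(rec X. (a.c.a.X + d.(b.d.X + d.0))\{a,b,c}) + d.0)\{a,b,c} :: --d--▸ v2
  v2 = 0\{a,b,c} :: (no moves)
Coarsest stable partition (strong bisimilarity classes):
  B0 = {u0, v1}
  B1 = {u1, v2}
  B2 = {v0}
u0 ∈ B0, v0 ∈ B2 → different blocks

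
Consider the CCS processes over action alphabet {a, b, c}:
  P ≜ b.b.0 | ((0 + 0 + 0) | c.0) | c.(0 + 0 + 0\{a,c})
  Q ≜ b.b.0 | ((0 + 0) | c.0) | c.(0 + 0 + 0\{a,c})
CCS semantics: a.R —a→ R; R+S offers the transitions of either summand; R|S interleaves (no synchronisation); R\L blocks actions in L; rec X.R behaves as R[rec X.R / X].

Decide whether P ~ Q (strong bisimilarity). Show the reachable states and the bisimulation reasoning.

bisimilar

Reachable graph of P (12 states):
  m0 = b.b.0 | ((0 + 0 + 0) | c.0) | c.(0 + 0 + 0\{a,c}) ⊢ -b-> m1, -c-> m2, -c-> m3
  m1 = b.0 | ((0 + 0 + 0) | c.0) | c.(0 + 0 + 0\{a,c}) ⊢ -b-> m4, -c-> m5, -c-> m6
  m2 = b.b.0 | ((0 + 0 + 0) | 0) | c.(0 + 0 + 0\{a,c}) ⊢ -b-> m5, -c-> m7
  m3 = b.b.0 | ((0 + 0 + 0) | c.0) | (0 + 0 + 0\{a,c}) ⊢ -b-> m6, -c-> m7
  m4 = 0 | ((0 + 0 + 0) | c.0) | c.(0 + 0 + 0\{a,c}) ⊢ -c-> m8, -c-> m9
  m5 = b.0 | ((0 + 0 + 0) | 0) | c.(0 + 0 + 0\{a,c}) ⊢ -b-> m8, -c-> m10
  m6 = b.0 | ((0 + 0 + 0) | c.0) | (0 + 0 + 0\{a,c}) ⊢ -b-> m9, -c-> m10
  m7 = b.b.0 | ((0 + 0 + 0) | 0) | (0 + 0 + 0\{a,c}) ⊢ -b-> m10
  m8 = 0 | ((0 + 0 + 0) | 0) | c.(0 + 0 + 0\{a,c}) ⊢ -c-> m11
  m9 = 0 | ((0 + 0 + 0) | c.0) | (0 + 0 + 0\{a,c}) ⊢ -c-> m11
  m10 = b.0 | ((0 + 0 + 0) | 0) | (0 + 0 + 0\{a,c}) ⊢ -b-> m11
  m11 = 0 | ((0 + 0 + 0) | 0) | (0 + 0 + 0\{a,c}) ⊢ ∅
Reachable graph of Q (12 states):
  n0 = b.b.0 | ((0 + 0) | c.0) | c.(0 + 0 + 0\{a,c}) ⊢ -b-> n1, -c-> n2, -c-> n3
  n1 = b.0 | ((0 + 0) | c.0) | c.(0 + 0 + 0\{a,c}) ⊢ -b-> n4, -c-> n5, -c-> n6
  n2 = b.b.0 | ((0 + 0) | 0) | c.(0 + 0 + 0\{a,c}) ⊢ -b-> n5, -c-> n7
  n3 = b.b.0 | ((0 + 0) | c.0) | (0 + 0 + 0\{a,c}) ⊢ -b-> n6, -c-> n7
  n4 = 0 | ((0 + 0) | c.0) | c.(0 + 0 + 0\{a,c}) ⊢ -c-> n8, -c-> n9
  n5 = b.0 | ((0 + 0) | 0) | c.(0 + 0 + 0\{a,c}) ⊢ -b-> n8, -c-> n10
  n6 = b.0 | ((0 + 0) | c.0) | (0 + 0 + 0\{a,c}) ⊢ -b-> n9, -c-> n10
  n7 = b.b.0 | ((0 + 0) | 0) | (0 + 0 + 0\{a,c}) ⊢ -b-> n10
  n8 = 0 | ((0 + 0) | 0) | c.(0 + 0 + 0\{a,c}) ⊢ -c-> n11
  n9 = 0 | ((0 + 0) | c.0) | (0 + 0 + 0\{a,c}) ⊢ -c-> n11
  n10 = b.0 | ((0 + 0) | 0) | (0 + 0 + 0\{a,c}) ⊢ -b-> n11
  n11 = 0 | ((0 + 0) | 0) | (0 + 0 + 0\{a,c}) ⊢ ∅
Partition-refinement fixed point:
  B0 = {m0, n0}
  B1 = {m2, m3, n2, n3}
  B2 = {m7, n7}
  B3 = {m10, n10}
  B4 = {m11, n11}
  B5 = {m5, m6, n5, n6}
  B6 = {m8, m9, n8, n9}
  B7 = {m1, n1}
  B8 = {m4, n4}
m0 ∈ B0, n0 ∈ B0 → same block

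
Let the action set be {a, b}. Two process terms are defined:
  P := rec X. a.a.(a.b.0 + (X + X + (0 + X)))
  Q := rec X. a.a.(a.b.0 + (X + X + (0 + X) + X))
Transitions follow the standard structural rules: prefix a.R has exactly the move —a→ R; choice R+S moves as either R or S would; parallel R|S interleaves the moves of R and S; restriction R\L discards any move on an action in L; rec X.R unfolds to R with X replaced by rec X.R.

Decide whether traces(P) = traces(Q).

P's transition system — 5 states:
  p0 = rec X. a.a.(a.b.0 + (X + X + (0 + X))) | ··a··> p1
  p1 = a.(a.b.0 + ((rec X. a.a.(a.b.0 + (X + X + (0 + X)))) + (rec X. a.a.(a.b.0 + (X + X + (0 + X)))) + (0 + (rec X. a.a.(a.b.0 + (X + X + (0 + X))))))) | ··a··> p2
  p2 = a.b.0 + ((rec X. a.a.(a.b.0 + (X + X + (0 + X)))) + (rec X. a.a.(a.b.0 + (X + X + (0 + X)))) + (0 + (rec X. a.a.(a.b.0 + (X + X + (0 + X)))))) | ··a··> p1, ··a··> p3
  p3 = b.0 | ··b··> p4
  p4 = 0 | (no moves)
Q's transition system — 5 states:
  q0 = rec X. a.a.(a.b.0 + (X + X + (0 + X) + X)) | ··a··> q1
  q1 = a.(a.b.0 + ((rec X. a.a.(a.b.0 + (X + X + (0 + X) + X))) + (rec X. a.a.(a.b.0 + (X + X + (0 + X) + X))) + (0 + (rec X. a.a.(a.b.0 + (X + X + (0 + X) + X)))) + (rec X. a.a.(a.b.0 + (X + X + (0 + X) + X))))) | ··a··> q2
  q2 = a.b.0 + ((rec X. a.a.(a.b.0 + (X + X + (0 + X) + X))) + (rec X. a.a.(a.b.0 + (X + X + (0 + X) + X))) + (0 + (rec X. a.a.(a.b.0 + (X + X + (0 + X) + X)))) + (rec X. a.a.(a.b.0 + (X + X + (0 + X) + X)))) | ··a··> q1, ··a··> q3
  q3 = b.0 | ··b··> q4
  q4 = 0 | (no moves)
Bisimilarity quotient blocks:
  B0 = {p0, q0}
  B1 = {p1, q1}
  B2 = {p2, q2}
  B3 = {p3, q3}
  B4 = {p4, q4}
p0 ∈ B0, q0 ∈ B0 → same block
Bisimilar ⇒ trace-equivalent.

trace-equivalent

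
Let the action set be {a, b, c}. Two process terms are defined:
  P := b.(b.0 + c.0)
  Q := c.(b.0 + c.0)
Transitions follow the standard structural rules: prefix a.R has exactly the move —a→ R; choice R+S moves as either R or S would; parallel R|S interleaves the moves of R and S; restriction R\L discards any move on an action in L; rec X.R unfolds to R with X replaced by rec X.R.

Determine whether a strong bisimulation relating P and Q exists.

P's transition system — 3 states:
  m0 = b.(b.0 + c.0) :: --b--▸ m1
  m1 = b.0 + c.0 :: --b--▸ m2, --c--▸ m2
  m2 = 0 :: ∅
Q's transition system — 3 states:
  n0 = c.(b.0 + c.0) :: --c--▸ n1
  n1 = b.0 + c.0 :: --b--▸ n2, --c--▸ n2
  n2 = 0 :: ∅
Partition-refinement fixed point:
  B0 = {m0}
  B1 = {m1, n1}
  B2 = {m2, n2}
  B3 = {n0}
m0 ∈ B0, n0 ∈ B3 → different blocks

NO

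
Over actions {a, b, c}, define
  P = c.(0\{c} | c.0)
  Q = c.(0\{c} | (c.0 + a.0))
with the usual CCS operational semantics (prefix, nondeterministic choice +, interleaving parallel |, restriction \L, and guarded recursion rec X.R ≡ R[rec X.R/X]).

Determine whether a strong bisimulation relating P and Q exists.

P ≁ Q

LTS(P): 3 reachable states
  s0 = c.(0\{c} | c.0) ⊢ =c=> s1
  s1 = 0\{c} | c.0 ⊢ =c=> s2
  s2 = 0\{c} | 0 ⊢ ∅
LTS(Q): 3 reachable states
  t0 = c.(0\{c} | (c.0 + a.0)) ⊢ =c=> t1
  t1 = 0\{c} | (c.0 + a.0) ⊢ =a=> t2, =c=> t2
  t2 = 0\{c} | 0 ⊢ ∅
Partition-refinement fixed point:
  B0 = {s0}
  B1 = {s1}
  B2 = {s2, t2}
  B3 = {t0}
  B4 = {t1}
s0 ∈ B0, t0 ∈ B3 → different blocks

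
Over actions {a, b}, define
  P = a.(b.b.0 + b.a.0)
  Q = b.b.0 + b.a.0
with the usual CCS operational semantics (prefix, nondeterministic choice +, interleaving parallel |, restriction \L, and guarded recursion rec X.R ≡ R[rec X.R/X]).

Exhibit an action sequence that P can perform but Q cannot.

P's transition system — 5 states:
  m0 = a.(b.b.0 + b.a.0) | ··a··> m1
  m1 = b.b.0 + b.a.0 | ··b··> m2, ··b··> m3
  m2 = a.0 | ··a··> m4
  m3 = b.0 | ··b··> m4
  m4 = 0 | stopped
Q's transition system — 4 states:
  n0 = b.b.0 + b.a.0 | ··b··> n1, ··b··> n2
  n1 = a.0 | ··a··> n3
  n2 = b.0 | ··b··> n3
  n3 = 0 | stopped
Run σ = ⟨a⟩ on P: start {m0}
  step 1 (a): {m1}
  P completes σ.
Run σ = ⟨a⟩ on Q: start {n0}
  step 1 (a): ∅ (Q stuck)

a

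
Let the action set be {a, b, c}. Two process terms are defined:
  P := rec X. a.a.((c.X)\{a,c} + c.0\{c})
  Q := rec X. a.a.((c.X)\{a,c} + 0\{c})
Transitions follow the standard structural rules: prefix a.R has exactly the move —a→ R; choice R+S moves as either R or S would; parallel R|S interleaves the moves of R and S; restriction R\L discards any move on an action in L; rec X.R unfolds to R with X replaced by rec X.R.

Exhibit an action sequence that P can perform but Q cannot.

Reachable graph of P (4 states):
  s0 = rec X. a.a.((c.X)\{a,c} + c.0\{c}) | =a=> s1
  s1 = a.((c.(rec X. a.a.((c.X)\{a,c} + c.0\{c})))\{a,c} + c.0\{c}) | =a=> s2
  s2 = (c.(rec X. a.a.((c.X)\{a,c} + c.0\{c})))\{a,c} + c.0\{c} | =c=> s3
  s3 = 0\{c} | ·
Reachable graph of Q (3 states):
  t0 = rec X. a.a.((c.X)\{a,c} + 0\{c}) | =a=> t1
  t1 = a.((c.(rec X. a.a.((c.X)\{a,c} + 0\{c})))\{a,c} + 0\{c}) | =a=> t2
  t2 = (c.(rec X. a.a.((c.X)\{a,c} + 0\{c})))\{a,c} + 0\{c} | ·
Trace ⟨aac⟩ through P, begin at {s0}:
  after a @ step 1: {s1}
  after a @ step 2: {s2}
  after c @ step 3: {s3}
  ✓ P
Trace ⟨aac⟩ through Q, begin at {t0}:
  after a @ step 1: {t1}
  after a @ step 2: {t2}
  after c @ step 3: no successor for Q

aac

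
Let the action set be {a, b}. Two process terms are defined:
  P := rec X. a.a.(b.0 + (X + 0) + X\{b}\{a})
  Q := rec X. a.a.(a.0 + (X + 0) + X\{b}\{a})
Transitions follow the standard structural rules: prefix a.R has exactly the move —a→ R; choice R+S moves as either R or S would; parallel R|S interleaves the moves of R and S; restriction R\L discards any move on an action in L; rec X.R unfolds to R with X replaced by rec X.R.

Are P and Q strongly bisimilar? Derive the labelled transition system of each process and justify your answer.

LTS(P): 4 reachable states
  s0 = rec X. a.a.(b.0 + (X + 0) + X\{b}\{a}) → —a→ s1
  s1 = a.(b.0 + ((rec X. a.a.(b.0 + (X + 0) + X\{b}\{a})) + 0) + (rec X. a.a.(b.0 + (X + 0) + X\{b}\{a}))\{b}\{a}) → —a→ s2
  s2 = b.0 + ((rec X. a.a.(b.0 + (X + 0) + X\{b}\{a})) + 0) + (rec X. a.a.(b.0 + (X + 0) + X\{b}\{a}))\{b}\{a} → —a→ s1, —b→ s3
  s3 = 0 → (no moves)
LTS(Q): 4 reachable states
  t0 = rec X. a.a.(a.0 + (X + 0) + X\{b}\{a}) → —a→ t1
  t1 = a.(a.0 + ((rec X. a.a.(a.0 + (X + 0) + X\{b}\{a})) + 0) + (rec X. a.a.(a.0 + (X + 0) + X\{b}\{a}))\{b}\{a}) → —a→ t2
  t2 = a.0 + ((rec X. a.a.(a.0 + (X + 0) + X\{b}\{a})) + 0) + (rec X. a.a.(a.0 + (X + 0) + X\{b}\{a}))\{b}\{a} → —a→ t1, —a→ t3
  t3 = 0 → (no moves)
Partition-refinement fixed point:
  B0 = {s0}
  B1 = {s1}
  B2 = {s2}
  B3 = {s3, t3}
  B4 = {t0}
  B5 = {t1}
  B6 = {t2}
s0 ∈ B0, t0 ∈ B4 → different blocks

P ≁ Q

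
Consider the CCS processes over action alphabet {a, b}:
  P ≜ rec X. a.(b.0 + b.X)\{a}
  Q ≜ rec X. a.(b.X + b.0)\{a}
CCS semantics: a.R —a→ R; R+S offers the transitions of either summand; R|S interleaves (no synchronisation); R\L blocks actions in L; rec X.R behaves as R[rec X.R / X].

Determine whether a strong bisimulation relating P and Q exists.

P ~ Q

P's transition system — 4 states:
  m0 = rec X. a.(b.0 + b.X)\{a} ⊢ ··a··> m1
  m1 = (b.0 + b.(rec X. a.(b.0 + b.X)\{a}))\{a} ⊢ ··b··> m2, ··b··> m3
  m2 = (rec X. a.(b.0 + b.X)\{a})\{a} ⊢ (no moves)
  m3 = 0\{a} ⊢ (no moves)
Q's transition system — 4 states:
  n0 = rec X. a.(b.X + b.0)\{a} ⊢ ··a··> n1
  n1 = (b.(rec X. a.(b.X + b.0)\{a}) + b.0)\{a} ⊢ ··b··> n2, ··b··> n3
  n2 = (rec X. a.(b.X + b.0)\{a})\{a} ⊢ (no moves)
  n3 = 0\{a} ⊢ (no moves)
Bisimilarity quotient blocks:
  B0 = {m0, n0}
  B1 = {m1, n1}
  B2 = {m2, m3, n2, n3}
m0 ∈ B0, n0 ∈ B0 → same block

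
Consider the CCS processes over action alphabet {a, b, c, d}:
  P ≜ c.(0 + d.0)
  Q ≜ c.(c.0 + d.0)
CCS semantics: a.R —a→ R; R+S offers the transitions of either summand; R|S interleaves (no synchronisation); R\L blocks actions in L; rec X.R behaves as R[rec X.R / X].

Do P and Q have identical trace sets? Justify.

traces(P) ≠ traces(Q) — witness ⟨cc⟩

P's transition system — 3 states:
  u0 = c.(0 + d.0) → --c--▸ u1
  u1 = 0 + d.0 → --d--▸ u2
  u2 = 0 → ·
Q's transition system — 3 states:
  v0 = c.(c.0 + d.0) → --c--▸ v1
  v1 = c.0 + d.0 → --c--▸ v2, --d--▸ v2
  v2 = 0 → ·
Trace ⟨cc⟩ through Q, begin at {v0}:
  after c @ step 1: {v1}
  after c @ step 2: {v2}
  ✓ Q
Trace ⟨cc⟩ through P, begin at {u0}:
  after c @ step 1: {u1}
  after c @ step 2: no successor for P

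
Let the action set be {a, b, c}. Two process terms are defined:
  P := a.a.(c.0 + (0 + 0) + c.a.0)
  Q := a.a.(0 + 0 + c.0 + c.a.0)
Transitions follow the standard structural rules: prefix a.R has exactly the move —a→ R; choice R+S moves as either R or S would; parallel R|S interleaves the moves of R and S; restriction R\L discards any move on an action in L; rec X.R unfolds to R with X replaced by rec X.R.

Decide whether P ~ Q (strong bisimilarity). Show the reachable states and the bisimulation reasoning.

P ~ Q

Reachable graph of P (5 states):
  s0 = a.a.(c.0 + (0 + 0) + c.a.0) → -a-> s1
  s1 = a.(c.0 + (0 + 0) + c.a.0) → -a-> s2
  s2 = c.0 + (0 + 0) + c.a.0 → -c-> s3, -c-> s4
  s3 = 0 → deadlocked
  s4 = a.0 → -a-> s3
Reachable graph of Q (5 states):
  t0 = a.a.(0 + 0 + c.0 + c.a.0) → -a-> t1
  t1 = a.(0 + 0 + c.0 + c.a.0) → -a-> t2
  t2 = 0 + 0 + c.0 + c.a.0 → -c-> t3, -c-> t4
  t3 = 0 → deadlocked
  t4 = a.0 → -a-> t3
Bisimilarity quotient blocks:
  B0 = {s0, t0}
  B1 = {s1, t1}
  B2 = {s2, t2}
  B3 = {s4, t4}
  B4 = {s3, t3}
s0 ∈ B0, t0 ∈ B0 → same block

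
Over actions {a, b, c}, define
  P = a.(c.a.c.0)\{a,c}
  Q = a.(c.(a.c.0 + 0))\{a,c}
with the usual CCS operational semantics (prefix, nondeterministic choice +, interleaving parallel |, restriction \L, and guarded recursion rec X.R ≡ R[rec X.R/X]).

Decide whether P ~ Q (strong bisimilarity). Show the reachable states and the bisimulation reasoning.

YES

P's transition system — 2 states:
  p0 = a.(c.a.c.0)\{a,c} → --a--▸ p1
  p1 = (c.a.c.0)\{a,c} → ∅
Q's transition system — 2 states:
  q0 = a.(c.(a.c.0 + 0))\{a,c} → --a--▸ q1
  q1 = (c.(a.c.0 + 0))\{a,c} → ∅
Bisimilarity quotient blocks:
  B0 = {p0, q0}
  B1 = {p1, q1}
p0 ∈ B0, q0 ∈ B0 → same block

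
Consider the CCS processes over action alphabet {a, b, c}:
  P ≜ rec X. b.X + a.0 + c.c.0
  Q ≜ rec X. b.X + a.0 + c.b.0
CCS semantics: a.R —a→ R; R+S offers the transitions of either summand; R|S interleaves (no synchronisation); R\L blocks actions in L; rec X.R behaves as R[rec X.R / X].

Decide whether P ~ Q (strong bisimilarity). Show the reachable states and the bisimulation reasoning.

P's transition system — 3 states:
  s0 = rec X. b.X + a.0 + c.c.0 ⊢ —a→ s1, —b→ s0, —c→ s2
  s1 = 0 ⊢ ∅
  s2 = c.0 ⊢ —c→ s1
Q's transition system — 3 states:
  t0 = rec X. b.X + a.0 + c.b.0 ⊢ —a→ t1, —b→ t0, —c→ t2
  t1 = 0 ⊢ ∅
  t2 = b.0 ⊢ —b→ t1
Partition-refinement fixed point:
  B0 = {s0}
  B1 = {s2}
  B2 = {s1, t1}
  B3 = {t0}
  B4 = {t2}
s0 ∈ B0, t0 ∈ B3 → different blocks

not bisimilar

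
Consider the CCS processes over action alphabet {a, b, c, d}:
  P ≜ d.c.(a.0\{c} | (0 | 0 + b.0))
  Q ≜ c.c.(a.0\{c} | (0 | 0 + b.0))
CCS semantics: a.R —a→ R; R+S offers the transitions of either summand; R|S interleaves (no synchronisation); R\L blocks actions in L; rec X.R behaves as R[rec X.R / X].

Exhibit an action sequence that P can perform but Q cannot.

Reachable graph of P (6 states):
  p0 = d.c.(a.0\{c} | (0 | 0 + b.0)) has moves =d=> p1
  p1 = c.(a.0\{c} | (0 | 0 + b.0)) has moves =c=> p2
  p2 = a.0\{c} | (0 | 0 + b.0) has moves =a=> p3, =b=> p4
  p3 = 0\{c} | (0 | 0 + b.0) has moves =b=> p5
  p4 = a.0\{c} | 0 has moves =a=> p5
  p5 = 0\{c} | 0 has moves stopped
Reachable graph of Q (6 states):
  q0 = c.c.(a.0\{c} | (0 | 0 + b.0)) has moves =c=> q1
  q1 = c.(a.0\{c} | (0 | 0 + b.0)) has moves =c=> q2
  q2 = a.0\{c} | (0 | 0 + b.0) has moves =a=> q3, =b=> q4
  q3 = 0\{c} | (0 | 0 + b.0) has moves =b=> q5
  q4 = a.0\{c} | 0 has moves =a=> q5
  q5 = 0\{c} | 0 has moves stopped
Executing d from P (initial set {p0}):
  after d @ step 1: {p1}
  P completes σ.
Executing d from Q (initial set {q0}):
  after d @ step 1: ∅ (Q stuck)

d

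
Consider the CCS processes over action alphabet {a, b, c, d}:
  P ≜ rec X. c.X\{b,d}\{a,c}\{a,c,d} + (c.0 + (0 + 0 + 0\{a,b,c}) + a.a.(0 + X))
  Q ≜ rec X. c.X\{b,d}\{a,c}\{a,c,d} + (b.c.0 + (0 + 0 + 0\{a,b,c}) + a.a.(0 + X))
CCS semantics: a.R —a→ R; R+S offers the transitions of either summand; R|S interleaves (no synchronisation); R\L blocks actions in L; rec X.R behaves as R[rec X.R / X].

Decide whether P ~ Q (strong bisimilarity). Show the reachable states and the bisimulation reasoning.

LTS(P): 5 reachable states
  p0 = rec X. c.X\{b,d}\{a,c}\{a,c,d} + (c.0 + (0 + 0 + 0\{a,b,c}) + a.a.(0 + X)) has moves =a=> p1, =c=> p2, =c=> p3
  p1 = a.(0 + (rec X. c.X\{b,d}\{a,c}\{a,c,d} + (c.0 + (0 + 0 + 0\{a,b,c}) + a.a.(0 + X)))) has moves =a=> p4
  p2 = (rec X. c.X\{b,d}\{a,c}\{a,c,d} + (c.0 + (0 + 0 + 0\{a,b,c}) + a.a.(0 + X)))\{b,d}\{a,c}\{a,c,d} has moves stopped
  p3 = 0 has moves stopped
  p4 = 0 + (rec X. c.X\{b,d}\{a,c}\{a,c,d} + (c.0 + (0 + 0 + 0\{a,b,c}) + a.a.(0 + X))) has moves =a=> p1, =c=> p2, =c=> p3
LTS(Q): 6 reachable states
  q0 = rec X. c.X\{b,d}\{a,c}\{a,c,d} + (b.c.0 + (0 + 0 + 0\{a,b,c}) + a.a.(0 + X)) has moves =a=> q1, =b=> q2, =c=> q3
  q1 = a.(0 + (rec X. c.X\{b,d}\{a,c}\{a,c,d} + (b.c.0 + (0 + 0 + 0\{a,b,c}) + a.a.(0 + X)))) has moves =a=> q4
  q2 = c.0 has moves =c=> q5
  q3 = (rec X. c.X\{b,d}\{a,c}\{a,c,d} + (b.c.0 + (0 + 0 + 0\{a,b,c}) + a.a.(0 + X)))\{b,d}\{a,c}\{a,c,d} has moves stopped
  q4 = 0 + (rec X. c.X\{b,d}\{a,c}\{a,c,d} + (b.c.0 + (0 + 0 + 0\{a,b,c}) + a.a.(0 + X))) has moves =a=> q1, =b=> q2, =c=> q3
  q5 = 0 has moves stopped
Partition-refinement fixed point:
  B0 = {p0, p4}
  B1 = {p1}
  B2 = {p2, p3, q3, q5}
  B3 = {q0, q4}
  B4 = {q2}
  B5 = {q1}
p0 ∈ B0, q0 ∈ B3 → different blocks

NO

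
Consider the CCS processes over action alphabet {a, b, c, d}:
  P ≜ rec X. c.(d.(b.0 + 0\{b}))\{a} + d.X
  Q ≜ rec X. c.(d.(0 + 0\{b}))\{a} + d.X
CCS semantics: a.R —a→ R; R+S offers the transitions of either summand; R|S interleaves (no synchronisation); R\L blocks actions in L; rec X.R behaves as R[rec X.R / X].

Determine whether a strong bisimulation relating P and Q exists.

P's transition system — 4 states:
  m0 = rec X. c.(d.(b.0 + 0\{b}))\{a} + d.X :: -c-> m1, -d-> m0
  m1 = (d.(b.0 + 0\{b}))\{a} :: -d-> m2
  m2 = (b.0 + 0\{b})\{a} :: -b-> m3
  m3 = 0\{a} :: (no moves)
Q's transition system — 3 states:
  n0 = rec X. c.(d.(0 + 0\{b}))\{a} + d.X :: -c-> n1, -d-> n0
  n1 = (d.(0 + 0\{b}))\{a} :: -d-> n2
  n2 = (0 + 0\{b})\{a} :: (no moves)
Coarsest stable partition (strong bisimilarity classes):
  B0 = {m0}
  B1 = {m1}
  B2 = {m2}
  B3 = {m3, n2}
  B4 = {n0}
  B5 = {n1}
m0 ∈ B0, n0 ∈ B4 → different blocks

not bisimilar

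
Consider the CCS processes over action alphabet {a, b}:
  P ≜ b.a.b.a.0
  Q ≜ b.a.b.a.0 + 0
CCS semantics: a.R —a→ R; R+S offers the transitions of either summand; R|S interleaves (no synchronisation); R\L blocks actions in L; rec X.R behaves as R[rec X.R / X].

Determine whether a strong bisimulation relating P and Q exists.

YES

LTS(P): 5 reachable states
  s0 = b.a.b.a.0 → ··b··> s1
  s1 = a.b.a.0 → ··a··> s2
  s2 = b.a.0 → ··b··> s3
  s3 = a.0 → ··a··> s4
  s4 = 0 → deadlocked
LTS(Q): 5 reachable states
  t0 = b.a.b.a.0 + 0 → ··b··> t1
  t1 = a.b.a.0 → ··a··> t2
  t2 = b.a.0 → ··b··> t3
  t3 = a.0 → ··a··> t4
  t4 = 0 → deadlocked
Bisimilarity quotient blocks:
  B0 = {s0, t0}
  B1 = {s1, t1}
  B2 = {s2, t2}
  B3 = {s3, t3}
  B4 = {s4, t4}
s0 ∈ B0, t0 ∈ B0 → same block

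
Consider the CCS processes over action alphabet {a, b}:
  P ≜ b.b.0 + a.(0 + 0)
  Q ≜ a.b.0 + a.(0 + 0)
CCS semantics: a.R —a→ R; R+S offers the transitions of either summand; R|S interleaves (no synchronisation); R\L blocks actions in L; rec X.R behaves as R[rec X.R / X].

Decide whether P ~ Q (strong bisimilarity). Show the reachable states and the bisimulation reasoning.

not bisimilar

LTS(P): 4 reachable states
  s0 = b.b.0 + a.(0 + 0) ⊢ —a→ s1, —b→ s2
  s1 = 0 + 0 ⊢ ·
  s2 = b.0 ⊢ —b→ s3
  s3 = 0 ⊢ ·
LTS(Q): 4 reachable states
  t0 = a.b.0 + a.(0 + 0) ⊢ —a→ t1, —a→ t2
  t1 = 0 + 0 ⊢ ·
  t2 = b.0 ⊢ —b→ t3
  t3 = 0 ⊢ ·
Coarsest stable partition (strong bisimilarity classes):
  B0 = {s0}
  B1 = {s1, s3, t1, t3}
  B2 = {s2, t2}
  B3 = {t0}
s0 ∈ B0, t0 ∈ B3 → different blocks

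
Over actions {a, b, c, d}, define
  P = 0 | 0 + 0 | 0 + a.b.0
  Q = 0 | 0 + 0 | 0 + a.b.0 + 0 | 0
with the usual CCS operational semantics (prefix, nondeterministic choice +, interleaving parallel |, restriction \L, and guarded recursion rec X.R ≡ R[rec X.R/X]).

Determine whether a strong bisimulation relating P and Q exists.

YES

Reachable graph of P (3 states):
  s0 = 0 | 0 + 0 | 0 + a.b.0 ⊢ -a-> s1
  s1 = b.0 ⊢ -b-> s2
  s2 = 0 ⊢ deadlocked
Reachable graph of Q (3 states):
  t0 = 0 | 0 + 0 | 0 + a.b.0 + 0 | 0 ⊢ -a-> t1
  t1 = b.0 ⊢ -b-> t2
  t2 = 0 ⊢ deadlocked
Coarsest stable partition (strong bisimilarity classes):
  B0 = {s0, t0}
  B1 = {s1, t1}
  B2 = {s2, t2}
s0 ∈ B0, t0 ∈ B0 → same block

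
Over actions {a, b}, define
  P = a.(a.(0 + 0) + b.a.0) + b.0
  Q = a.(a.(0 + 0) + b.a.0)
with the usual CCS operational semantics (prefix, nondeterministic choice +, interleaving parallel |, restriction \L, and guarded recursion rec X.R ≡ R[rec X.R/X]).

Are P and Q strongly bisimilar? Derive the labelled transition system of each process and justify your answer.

Reachable graph of P (5 states):
  p0 = a.(a.(0 + 0) + b.a.0) + b.0 | --a--▸ p1, --b--▸ p2
  p1 = a.(0 + 0) + b.a.0 | --a--▸ p3, --b--▸ p4
  p2 = 0 | stopped
  p3 = 0 + 0 | stopped
  p4 = a.0 | --a--▸ p2
Reachable graph of Q (5 states):
  q0 = a.(a.(0 + 0) + b.a.0) | --a--▸ q1
  q1 = a.(0 + 0) + b.a.0 | --a--▸ q2, --b--▸ q3
  q2 = 0 + 0 | stopped
  q3 = a.0 | --a--▸ q4
  q4 = 0 | stopped
Bisimilarity quotient blocks:
  B0 = {p0}
  B1 = {p2, p3, q2, q4}
  B2 = {p1, q1}
  B3 = {p4, q3}
  B4 = {q0}
p0 ∈ B0, q0 ∈ B4 → different blocks

NO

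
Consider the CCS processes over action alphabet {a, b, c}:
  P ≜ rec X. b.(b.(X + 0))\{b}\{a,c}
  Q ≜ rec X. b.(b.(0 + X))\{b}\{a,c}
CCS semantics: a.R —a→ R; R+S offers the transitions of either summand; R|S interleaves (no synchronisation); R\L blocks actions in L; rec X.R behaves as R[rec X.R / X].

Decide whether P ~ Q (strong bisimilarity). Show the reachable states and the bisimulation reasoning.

P's transition system — 2 states:
  u0 = rec X. b.(b.(X + 0))\{b}\{a,c} ⊢ =b=> u1
  u1 = (b.((rec X. b.(b.(X + 0))\{b}\{a,c}) + 0))\{b}\{a,c} ⊢ stopped
Q's transition system — 2 states:
  v0 = rec X. b.(b.(0 + X))\{b}\{a,c} ⊢ =b=> v1
  v1 = (b.(0 + (rec X. b.(b.(0 + X))\{b}\{a,c})))\{b}\{a,c} ⊢ stopped
Coarsest stable partition (strong bisimilarity classes):
  B0 = {u0, v0}
  B1 = {u1, v1}
u0 ∈ B0, v0 ∈ B0 → same block

bisimilar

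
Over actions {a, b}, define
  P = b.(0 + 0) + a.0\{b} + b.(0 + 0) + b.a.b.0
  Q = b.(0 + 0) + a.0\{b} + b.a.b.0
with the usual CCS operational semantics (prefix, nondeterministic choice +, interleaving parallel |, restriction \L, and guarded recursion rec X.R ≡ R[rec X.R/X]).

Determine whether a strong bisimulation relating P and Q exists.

YES

LTS(P): 6 reachable states
  p0 = b.(0 + 0) + a.0\{b} + b.(0 + 0) + b.a.b.0 → ··a··> p1, ··b··> p2, ··b··> p3
  p1 = 0\{b} → (no moves)
  p2 = 0 + 0 → (no moves)
  p3 = a.b.0 → ··a··> p4
  p4 = b.0 → ··b··> p5
  p5 = 0 → (no moves)
LTS(Q): 6 reachable states
  q0 = b.(0 + 0) + a.0\{b} + b.a.b.0 → ··a··> q1, ··b··> q2, ··b··> q3
  q1 = 0\{b} → (no moves)
  q2 = 0 + 0 → (no moves)
  q3 = a.b.0 → ··a··> q4
  q4 = b.0 → ··b··> q5
  q5 = 0 → (no moves)
Coarsest stable partition (strong bisimilarity classes):
  B0 = {p0, q0}
  B1 = {p3, q3}
  B2 = {p4, q4}
  B3 = {p1, p2, p5, q1, q2, q5}
p0 ∈ B0, q0 ∈ B0 → same block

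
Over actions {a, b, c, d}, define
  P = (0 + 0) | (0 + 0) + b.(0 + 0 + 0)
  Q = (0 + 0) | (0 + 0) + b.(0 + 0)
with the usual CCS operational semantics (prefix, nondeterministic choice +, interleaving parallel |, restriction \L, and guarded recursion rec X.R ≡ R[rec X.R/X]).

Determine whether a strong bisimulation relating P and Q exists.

P ~ Q

P's transition system — 2 states:
  p0 = (0 + 0) | (0 + 0) + b.(0 + 0 + 0) :: -b-> p1
  p1 = 0 + 0 + 0 :: (no moves)
Q's transition system — 2 states:
  q0 = (0 + 0) | (0 + 0) + b.(0 + 0) :: -b-> q1
  q1 = 0 + 0 :: (no moves)
Coarsest stable partition (strong bisimilarity classes):
  B0 = {p0, q0}
  B1 = {p1, q1}
p0 ∈ B0, q0 ∈ B0 → same block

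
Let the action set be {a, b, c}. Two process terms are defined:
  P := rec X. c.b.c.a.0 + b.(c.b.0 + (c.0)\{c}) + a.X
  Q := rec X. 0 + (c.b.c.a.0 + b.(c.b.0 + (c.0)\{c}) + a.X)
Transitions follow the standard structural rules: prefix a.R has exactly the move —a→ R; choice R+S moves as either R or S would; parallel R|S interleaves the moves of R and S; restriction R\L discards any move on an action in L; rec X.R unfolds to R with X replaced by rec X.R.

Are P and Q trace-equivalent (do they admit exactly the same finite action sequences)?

Reachable graph of P (7 states):
  p0 = rec X. c.b.c.a.0 + b.(c.b.0 + (c.0)\{c}) + a.X :: —a→ p0, —b→ p1, —c→ p2
  p1 = c.b.0 + (c.0)\{c} :: —c→ p3
  p2 = b.c.a.0 :: —b→ p4
  p3 = b.0 :: —b→ p5
  p4 = c.a.0 :: —c→ p6
  p5 = 0 :: stopped
  p6 = a.0 :: —a→ p5
Reachable graph of Q (7 states):
  q0 = rec X. 0 + (c.b.c.a.0 + b.(c.b.0 + (c.0)\{c}) + a.X) :: —a→ q0, —b→ q1, —c→ q2
  q1 = c.b.0 + (c.0)\{c} :: —c→ q3
  q2 = b.c.a.0 :: —b→ q4
  q3 = b.0 :: —b→ q5
  q4 = c.a.0 :: —c→ q6
  q5 = 0 :: stopped
  q6 = a.0 :: —a→ q5
Coarsest stable partition (strong bisimilarity classes):
  B0 = {p0, q0}
  B1 = {p2, q2}
  B2 = {p4, q4}
  B3 = {p6, q6}
  B4 = {p5, q5}
  B5 = {p1, q1}
  B6 = {p3, q3}
p0 ∈ B0, q0 ∈ B0 → same block
Bisimilar ⇒ trace-equivalent.

traces(P) = traces(Q)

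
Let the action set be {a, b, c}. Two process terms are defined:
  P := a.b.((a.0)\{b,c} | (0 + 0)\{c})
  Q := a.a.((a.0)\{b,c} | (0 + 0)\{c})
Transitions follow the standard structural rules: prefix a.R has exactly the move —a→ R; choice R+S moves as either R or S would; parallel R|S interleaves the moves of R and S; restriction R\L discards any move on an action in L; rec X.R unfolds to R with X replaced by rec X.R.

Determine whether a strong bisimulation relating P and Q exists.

LTS(P): 4 reachable states
  m0 = a.b.((a.0)\{b,c} | (0 + 0)\{c}) | -a-> m1
  m1 = b.((a.0)\{b,c} | (0 + 0)\{c}) | -b-> m2
  m2 = (a.0)\{b,c} | (0 + 0)\{c} | -a-> m3
  m3 = 0\{b,c} | (0 + 0)\{c} | stopped
LTS(Q): 4 reachable states
  n0 = a.a.((a.0)\{b,c} | (0 + 0)\{c}) | -a-> n1
  n1 = a.((a.0)\{b,c} | (0 + 0)\{c}) | -a-> n2
  n2 = (a.0)\{b,c} | (0 + 0)\{c} | -a-> n3
  n3 = 0\{b,c} | (0 + 0)\{c} | stopped
Coarsest stable partition (strong bisimilarity classes):
  B0 = {m0}
  B1 = {m1}
  B2 = {m2, n2}
  B3 = {m3, n3}
  B4 = {n0}
  B5 = {n1}
m0 ∈ B0, n0 ∈ B4 → different blocks

not bisimilar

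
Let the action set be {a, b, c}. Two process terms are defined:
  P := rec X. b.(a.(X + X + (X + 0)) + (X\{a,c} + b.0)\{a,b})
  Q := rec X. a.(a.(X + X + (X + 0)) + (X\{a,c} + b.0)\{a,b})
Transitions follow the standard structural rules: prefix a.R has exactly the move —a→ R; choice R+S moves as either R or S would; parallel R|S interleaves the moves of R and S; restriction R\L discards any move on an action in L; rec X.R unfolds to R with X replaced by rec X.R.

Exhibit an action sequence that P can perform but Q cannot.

P's transition system — 3 states:
  m0 = rec X. b.(a.(X + X + (X + 0)) + (X\{a,c} + b.0)\{a,b}) has moves =b=> m1
  m1 = a.((rec X. b.(a.(X + X + (X + 0)) + (X\{a,c} + b.0)\{a,b})) + (rec X. b.(a.(X + X + (X + 0)) + (X\{a,c} + b.0)\{a,b})) + ((rec X. b.(a.(X + X + (X + 0)) + (X\{a,c} + b.0)\{a,b})) + 0)) + ((rec X. b.(a.(X + X + (X + 0)) + (X\{a,c} + b.0)\{a,b}))\{a,c} + b.0)\{a,b} has moves =a=> m2
  m2 = (rec X. b.(a.(X + X + (X + 0)) + (X\{a,c} + b.0)\{a,b})) + (rec X. b.(a.(X + X + (X + 0)) + (X\{a,c} + b.0)\{a,b})) + ((rec X. b.(a.(X + X + (X + 0)) + (X\{a,c} + b.0)\{a,b})) + 0) has moves =b=> m1
Q's transition system — 3 states:
  n0 = rec X. a.(a.(X + X + (X + 0)) + (X\{a,c} + b.0)\{a,b}) has moves =a=> n1
  n1 = a.((rec X. a.(a.(X + X + (X + 0)) + (X\{a,c} + b.0)\{a,b})) + (rec X. a.(a.(X + X + (X + 0)) + (X\{a,c} + b.0)\{a,b})) + ((rec X. a.(a.(X + X + (X + 0)) + (X\{a,c} + b.0)\{a,b})) + 0)) + ((rec X. a.(a.(X + X + (X + 0)) + (X\{a,c} + b.0)\{a,b}))\{a,c} + b.0)\{a,b} has moves =a=> n2
  n2 = (rec X. a.(a.(X + X + (X + 0)) + (X\{a,c} + b.0)\{a,b})) + (rec X. a.(a.(X + X + (X + 0)) + (X\{a,c} + b.0)\{a,b})) + ((rec X. a.(a.(X + X + (X + 0)) + (X\{a,c} + b.0)\{a,b})) + 0) has moves =a=> n1
Executing b from P (initial set {m0}):
  step 1 (b): {m1}
  — P admits the full trace.
Executing b from Q (initial set {n0}):
  step 1 (b): ∅ (Q stuck)

b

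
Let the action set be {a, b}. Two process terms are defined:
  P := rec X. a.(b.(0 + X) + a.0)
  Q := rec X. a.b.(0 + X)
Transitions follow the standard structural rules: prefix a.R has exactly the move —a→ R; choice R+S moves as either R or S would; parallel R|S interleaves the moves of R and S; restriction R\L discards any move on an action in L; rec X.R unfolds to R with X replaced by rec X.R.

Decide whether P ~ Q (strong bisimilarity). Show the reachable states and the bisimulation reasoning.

P ≁ Q

LTS(P): 4 reachable states
  p0 = rec X. a.(b.(0 + X) + a.0) | --a--▸ p1
  p1 = b.(0 + (rec X. a.(b.(0 + X) + a.0))) + a.0 | --a--▸ p2, --b--▸ p3
  p2 = 0 | (no moves)
  p3 = 0 + (rec X. a.(b.(0 + X) + a.0)) | --a--▸ p1
LTS(Q): 3 reachable states
  q0 = rec X. a.b.(0 + X) | --a--▸ q1
  q1 = b.(0 + (rec X. a.b.(0 + X))) | --b--▸ q2
  q2 = 0 + (rec X. a.b.(0 + X)) | --a--▸ q1
Coarsest stable partition (strong bisimilarity classes):
  B0 = {p0, p3}
  B1 = {p1}
  B2 = {p2}
  B3 = {q0, q2}
  B4 = {q1}
p0 ∈ B0, q0 ∈ B3 → different blocks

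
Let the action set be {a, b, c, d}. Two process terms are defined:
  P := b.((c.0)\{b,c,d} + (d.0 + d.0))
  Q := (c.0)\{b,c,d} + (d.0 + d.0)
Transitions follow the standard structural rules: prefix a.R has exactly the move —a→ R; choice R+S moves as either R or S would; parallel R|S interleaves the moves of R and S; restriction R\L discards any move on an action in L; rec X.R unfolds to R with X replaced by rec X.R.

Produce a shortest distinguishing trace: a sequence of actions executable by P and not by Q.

b

Reachable graph of P (3 states):
  m0 = b.((c.0)\{b,c,d} + (d.0 + d.0)) → -b-> m1
  m1 = (c.0)\{b,c,d} + (d.0 + d.0) → -d-> m2
  m2 = 0 → (no moves)
Reachable graph of Q (2 states):
  n0 = (c.0)\{b,c,d} + (d.0 + d.0) → -d-> n1
  n1 = 0 → (no moves)
Run σ = ⟨b⟩ on P: start {m0}
  step 1 (b): {m1}
  ✓ P
Run σ = ⟨b⟩ on Q: start {n0}
  step 1 (b): no successor for Q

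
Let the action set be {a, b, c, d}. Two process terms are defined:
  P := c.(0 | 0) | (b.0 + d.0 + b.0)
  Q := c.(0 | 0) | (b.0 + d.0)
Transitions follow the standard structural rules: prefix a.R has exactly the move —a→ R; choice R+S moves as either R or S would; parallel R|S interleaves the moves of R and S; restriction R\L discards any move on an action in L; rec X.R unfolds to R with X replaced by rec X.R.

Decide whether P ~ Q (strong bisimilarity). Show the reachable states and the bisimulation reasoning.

bisimilar

Reachable graph of P (4 states):
  u0 = c.(0 | 0) | (b.0 + d.0 + b.0) → ··b··> u1, ··c··> u2, ··d··> u1
  u1 = c.(0 | 0) | 0 → ··c··> u3
  u2 = 0 | 0 | (b.0 + d.0 + b.0) → ··b··> u3, ··d··> u3
  u3 = 0 | 0 | 0 → deadlocked
Reachable graph of Q (4 states):
  v0 = c.(0 | 0) | (b.0 + d.0) → ··b··> v1, ··c··> v2, ··d··> v1
  v1 = c.(0 | 0) | 0 → ··c··> v3
  v2 = 0 | 0 | (b.0 + d.0) → ··b··> v3, ··d··> v3
  v3 = 0 | 0 | 0 → deadlocked
Partition-refinement fixed point:
  B0 = {u0, v0}
  B1 = {u1, v1}
  B2 = {u3, v3}
  B3 = {u2, v2}
u0 ∈ B0, v0 ∈ B0 → same block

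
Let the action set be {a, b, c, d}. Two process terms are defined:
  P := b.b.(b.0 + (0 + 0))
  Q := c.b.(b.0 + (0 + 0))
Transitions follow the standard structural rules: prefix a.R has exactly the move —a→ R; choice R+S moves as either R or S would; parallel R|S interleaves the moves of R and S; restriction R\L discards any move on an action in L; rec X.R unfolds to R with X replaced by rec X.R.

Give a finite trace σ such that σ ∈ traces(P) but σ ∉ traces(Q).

b

Reachable graph of P (4 states):
  m0 = b.b.(b.0 + (0 + 0)) → --b--▸ m1
  m1 = b.(b.0 + (0 + 0)) → --b--▸ m2
  m2 = b.0 + (0 + 0) → --b--▸ m3
  m3 = 0 → stopped
Reachable graph of Q (4 states):
  n0 = c.b.(b.0 + (0 + 0)) → --c--▸ n1
  n1 = b.(b.0 + (0 + 0)) → --b--▸ n2
  n2 = b.0 + (0 + 0) → --b--▸ n3
  n3 = 0 → stopped
Trace ⟨b⟩ through P, begin at {m0}:
  step 1 (b): {m1}
  ✓ P
Trace ⟨b⟩ through Q, begin at {n0}:
  step 1 (b): ∅  — Q cannot continue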